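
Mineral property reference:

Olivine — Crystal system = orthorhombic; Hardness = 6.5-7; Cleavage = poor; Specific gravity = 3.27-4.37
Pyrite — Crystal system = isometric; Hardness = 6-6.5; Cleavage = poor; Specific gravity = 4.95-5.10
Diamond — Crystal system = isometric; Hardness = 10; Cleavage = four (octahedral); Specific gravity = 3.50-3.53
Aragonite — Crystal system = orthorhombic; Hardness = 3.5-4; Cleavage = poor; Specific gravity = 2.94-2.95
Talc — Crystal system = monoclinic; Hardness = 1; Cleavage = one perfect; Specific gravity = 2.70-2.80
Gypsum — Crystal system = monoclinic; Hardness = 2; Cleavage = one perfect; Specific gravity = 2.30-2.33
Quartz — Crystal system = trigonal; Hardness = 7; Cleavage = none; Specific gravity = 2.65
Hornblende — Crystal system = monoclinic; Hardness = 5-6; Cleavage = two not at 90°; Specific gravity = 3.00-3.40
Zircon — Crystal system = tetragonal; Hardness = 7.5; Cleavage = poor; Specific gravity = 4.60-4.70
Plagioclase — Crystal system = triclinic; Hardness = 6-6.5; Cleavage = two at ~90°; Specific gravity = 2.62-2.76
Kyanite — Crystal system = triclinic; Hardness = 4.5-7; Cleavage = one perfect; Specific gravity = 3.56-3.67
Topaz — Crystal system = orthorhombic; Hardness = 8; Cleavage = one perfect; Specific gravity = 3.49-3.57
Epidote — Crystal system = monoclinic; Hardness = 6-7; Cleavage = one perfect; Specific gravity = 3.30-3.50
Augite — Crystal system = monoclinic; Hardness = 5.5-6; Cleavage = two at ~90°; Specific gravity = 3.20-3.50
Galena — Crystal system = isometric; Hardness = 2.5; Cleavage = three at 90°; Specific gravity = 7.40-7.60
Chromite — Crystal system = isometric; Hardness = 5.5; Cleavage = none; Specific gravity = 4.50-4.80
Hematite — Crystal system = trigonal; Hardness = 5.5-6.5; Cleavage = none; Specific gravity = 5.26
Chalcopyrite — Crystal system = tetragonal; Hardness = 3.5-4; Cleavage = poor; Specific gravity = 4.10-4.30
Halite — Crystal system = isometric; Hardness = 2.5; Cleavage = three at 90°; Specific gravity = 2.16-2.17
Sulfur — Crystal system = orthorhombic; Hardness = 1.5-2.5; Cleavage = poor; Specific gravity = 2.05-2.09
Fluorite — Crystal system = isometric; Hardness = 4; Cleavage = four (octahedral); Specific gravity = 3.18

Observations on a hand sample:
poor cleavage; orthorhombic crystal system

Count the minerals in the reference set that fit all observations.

3

Poor cleavage — narrows the field to Olivine, Pyrite, Aragonite, Zircon, Chalcopyrite, Sulfur.
Orthorhombic crystal system eliminates Pyrite, Zircon, Chalcopyrite.
Remaining candidates: Aragonite, Olivine, Sulfur.
That is 3 minerals.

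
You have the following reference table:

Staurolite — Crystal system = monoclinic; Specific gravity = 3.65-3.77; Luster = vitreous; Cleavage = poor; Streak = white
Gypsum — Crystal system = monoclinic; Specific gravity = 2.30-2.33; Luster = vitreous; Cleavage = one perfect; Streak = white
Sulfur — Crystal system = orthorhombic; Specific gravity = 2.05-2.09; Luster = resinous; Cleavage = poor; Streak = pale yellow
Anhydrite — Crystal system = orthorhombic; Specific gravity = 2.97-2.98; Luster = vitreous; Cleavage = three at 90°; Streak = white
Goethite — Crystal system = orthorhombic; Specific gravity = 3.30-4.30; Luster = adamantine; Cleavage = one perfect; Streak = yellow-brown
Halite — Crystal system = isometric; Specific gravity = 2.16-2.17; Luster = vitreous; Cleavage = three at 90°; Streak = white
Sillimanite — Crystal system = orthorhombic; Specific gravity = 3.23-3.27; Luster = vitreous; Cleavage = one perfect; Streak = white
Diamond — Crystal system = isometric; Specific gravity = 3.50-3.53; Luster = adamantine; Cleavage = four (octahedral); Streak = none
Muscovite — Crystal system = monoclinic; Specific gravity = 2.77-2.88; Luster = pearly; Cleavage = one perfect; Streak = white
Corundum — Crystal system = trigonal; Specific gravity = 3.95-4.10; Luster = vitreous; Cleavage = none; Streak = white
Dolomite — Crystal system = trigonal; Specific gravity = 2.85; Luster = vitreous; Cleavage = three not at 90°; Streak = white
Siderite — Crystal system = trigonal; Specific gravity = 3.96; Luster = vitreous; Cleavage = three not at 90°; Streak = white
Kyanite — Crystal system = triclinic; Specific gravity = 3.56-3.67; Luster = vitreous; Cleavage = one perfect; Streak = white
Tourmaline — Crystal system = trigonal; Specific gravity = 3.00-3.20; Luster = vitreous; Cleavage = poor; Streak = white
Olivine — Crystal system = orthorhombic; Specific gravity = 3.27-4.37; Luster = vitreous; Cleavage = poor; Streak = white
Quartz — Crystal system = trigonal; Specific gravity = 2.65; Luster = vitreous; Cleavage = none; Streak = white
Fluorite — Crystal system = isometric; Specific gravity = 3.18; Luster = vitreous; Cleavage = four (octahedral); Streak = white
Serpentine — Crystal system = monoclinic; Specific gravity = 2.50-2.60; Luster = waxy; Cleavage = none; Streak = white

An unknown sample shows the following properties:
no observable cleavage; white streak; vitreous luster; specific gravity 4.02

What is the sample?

Corundum

No observable cleavage — Corundum, Quartz, Serpentine remain.
White streak — consistent with all remaining minerals.
Vitreous luster is inconsistent with Serpentine.
Specific gravity 4.02 rules out Quartz.
The only mineral consistent with every observation is Corundum.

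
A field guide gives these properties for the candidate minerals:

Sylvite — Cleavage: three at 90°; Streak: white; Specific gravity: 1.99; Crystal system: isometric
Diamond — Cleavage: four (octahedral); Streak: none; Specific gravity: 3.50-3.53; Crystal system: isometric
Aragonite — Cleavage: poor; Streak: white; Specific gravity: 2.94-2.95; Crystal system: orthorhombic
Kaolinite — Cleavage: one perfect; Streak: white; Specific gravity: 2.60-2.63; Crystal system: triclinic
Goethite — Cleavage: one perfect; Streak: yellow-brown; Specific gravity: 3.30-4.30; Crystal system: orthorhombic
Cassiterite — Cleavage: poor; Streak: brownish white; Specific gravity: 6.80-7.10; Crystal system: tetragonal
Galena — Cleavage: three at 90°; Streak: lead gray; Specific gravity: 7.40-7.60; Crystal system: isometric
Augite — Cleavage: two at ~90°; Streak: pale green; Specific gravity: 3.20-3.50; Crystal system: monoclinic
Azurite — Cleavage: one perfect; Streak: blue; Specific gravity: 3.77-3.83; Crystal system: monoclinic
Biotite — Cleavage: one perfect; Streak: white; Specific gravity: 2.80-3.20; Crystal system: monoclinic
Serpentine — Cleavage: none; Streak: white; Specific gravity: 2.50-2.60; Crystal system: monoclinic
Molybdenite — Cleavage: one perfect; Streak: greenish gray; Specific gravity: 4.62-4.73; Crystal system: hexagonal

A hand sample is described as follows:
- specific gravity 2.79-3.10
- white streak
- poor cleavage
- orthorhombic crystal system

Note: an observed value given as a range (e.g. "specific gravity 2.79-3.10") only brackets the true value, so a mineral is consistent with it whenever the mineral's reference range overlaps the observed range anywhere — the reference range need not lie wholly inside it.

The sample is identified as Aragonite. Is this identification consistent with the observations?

Yes

Specific gravity 2.79-3.10 — agrees with Aragonite (SG 2.94-2.95).
White streak — agrees with Aragonite (white streak).
Poor cleavage — agrees with Aragonite (cleavage poor).
Orthorhombic crystal system — agrees with Aragonite (orthorhombic system).
All observations are consistent with the tabulated values for Aragonite.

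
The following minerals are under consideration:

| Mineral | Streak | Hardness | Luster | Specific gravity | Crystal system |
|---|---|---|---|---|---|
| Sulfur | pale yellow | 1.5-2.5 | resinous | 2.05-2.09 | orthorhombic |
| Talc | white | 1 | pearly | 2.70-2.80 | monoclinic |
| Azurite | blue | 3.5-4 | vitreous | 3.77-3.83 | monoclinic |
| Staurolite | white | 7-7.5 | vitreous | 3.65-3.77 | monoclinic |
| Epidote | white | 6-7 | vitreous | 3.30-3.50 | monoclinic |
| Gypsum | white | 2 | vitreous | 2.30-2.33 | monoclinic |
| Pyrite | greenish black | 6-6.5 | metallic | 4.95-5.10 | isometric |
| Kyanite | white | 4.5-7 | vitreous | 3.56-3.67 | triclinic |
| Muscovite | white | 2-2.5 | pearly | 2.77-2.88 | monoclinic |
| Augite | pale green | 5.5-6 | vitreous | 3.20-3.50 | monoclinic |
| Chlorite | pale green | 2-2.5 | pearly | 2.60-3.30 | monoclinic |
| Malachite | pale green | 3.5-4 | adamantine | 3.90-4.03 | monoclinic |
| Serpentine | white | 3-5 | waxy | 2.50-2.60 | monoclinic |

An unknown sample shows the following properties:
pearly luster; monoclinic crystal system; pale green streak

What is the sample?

Chlorite

Pearly luster: leaves Talc, Muscovite, Chlorite.
Monoclinic crystal system: no further eliminations.
Pale green streak: narrows the field to Chlorite.
Only Chlorite satisfies all observations.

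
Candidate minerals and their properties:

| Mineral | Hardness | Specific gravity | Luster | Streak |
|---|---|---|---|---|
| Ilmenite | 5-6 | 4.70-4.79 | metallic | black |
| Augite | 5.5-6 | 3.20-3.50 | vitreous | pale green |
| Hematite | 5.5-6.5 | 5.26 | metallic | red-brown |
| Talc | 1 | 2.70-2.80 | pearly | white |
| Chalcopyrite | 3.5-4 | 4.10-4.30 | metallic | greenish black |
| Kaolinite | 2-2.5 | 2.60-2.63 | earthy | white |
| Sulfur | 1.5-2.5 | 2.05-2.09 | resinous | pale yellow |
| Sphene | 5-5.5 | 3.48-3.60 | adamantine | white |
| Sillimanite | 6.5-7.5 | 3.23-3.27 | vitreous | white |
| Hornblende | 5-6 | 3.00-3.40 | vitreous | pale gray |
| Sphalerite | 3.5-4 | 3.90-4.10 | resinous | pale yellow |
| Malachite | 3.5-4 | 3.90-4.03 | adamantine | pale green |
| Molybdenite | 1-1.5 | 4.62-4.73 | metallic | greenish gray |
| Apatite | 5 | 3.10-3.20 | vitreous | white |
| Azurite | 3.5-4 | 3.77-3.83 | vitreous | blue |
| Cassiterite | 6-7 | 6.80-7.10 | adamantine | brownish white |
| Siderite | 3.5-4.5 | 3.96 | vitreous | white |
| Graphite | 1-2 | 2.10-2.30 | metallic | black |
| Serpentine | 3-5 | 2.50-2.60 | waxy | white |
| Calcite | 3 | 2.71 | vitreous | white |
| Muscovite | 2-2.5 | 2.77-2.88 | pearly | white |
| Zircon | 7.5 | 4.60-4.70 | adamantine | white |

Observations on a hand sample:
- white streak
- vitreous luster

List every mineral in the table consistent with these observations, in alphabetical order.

White streak: narrows the field to Talc, Kaolinite, Sphene, Sillimanite, Apatite, Siderite, Serpentine, Calcite, Muscovite, Zircon.
Vitreous luster: narrows the field to Sillimanite, Apatite, Siderite, Calcite.
Remaining candidates: Apatite, Calcite, Siderite, Sillimanite.

Apatite, Calcite, Siderite, Sillimanite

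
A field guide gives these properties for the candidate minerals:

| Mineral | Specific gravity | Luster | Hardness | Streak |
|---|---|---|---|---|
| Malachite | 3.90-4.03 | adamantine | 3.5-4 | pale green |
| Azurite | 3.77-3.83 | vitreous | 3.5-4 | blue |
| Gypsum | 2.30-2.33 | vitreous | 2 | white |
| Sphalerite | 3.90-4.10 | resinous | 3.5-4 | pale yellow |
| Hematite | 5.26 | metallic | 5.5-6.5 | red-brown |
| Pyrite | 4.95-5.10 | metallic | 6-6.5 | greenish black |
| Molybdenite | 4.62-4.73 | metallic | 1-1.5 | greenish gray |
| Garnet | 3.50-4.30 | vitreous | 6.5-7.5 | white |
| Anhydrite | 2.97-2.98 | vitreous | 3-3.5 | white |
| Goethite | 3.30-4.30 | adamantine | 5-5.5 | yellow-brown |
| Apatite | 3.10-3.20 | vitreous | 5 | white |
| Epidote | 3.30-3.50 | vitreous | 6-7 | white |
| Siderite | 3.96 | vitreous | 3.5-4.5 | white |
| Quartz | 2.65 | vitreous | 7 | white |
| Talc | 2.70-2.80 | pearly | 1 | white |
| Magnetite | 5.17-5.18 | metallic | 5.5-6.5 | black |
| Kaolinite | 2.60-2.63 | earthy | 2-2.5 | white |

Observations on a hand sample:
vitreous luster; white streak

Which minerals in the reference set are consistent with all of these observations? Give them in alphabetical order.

Anhydrite, Apatite, Epidote, Garnet, Gypsum, Quartz, Siderite

Vitreous luster: narrows the field to Azurite, Gypsum, Garnet, Anhydrite, Apatite, Epidote, Siderite, Quartz.
White streak is inconsistent with Azurite.
Consistent with every observation: Anhydrite, Apatite, Epidote, Garnet, Gypsum, Quartz, Siderite.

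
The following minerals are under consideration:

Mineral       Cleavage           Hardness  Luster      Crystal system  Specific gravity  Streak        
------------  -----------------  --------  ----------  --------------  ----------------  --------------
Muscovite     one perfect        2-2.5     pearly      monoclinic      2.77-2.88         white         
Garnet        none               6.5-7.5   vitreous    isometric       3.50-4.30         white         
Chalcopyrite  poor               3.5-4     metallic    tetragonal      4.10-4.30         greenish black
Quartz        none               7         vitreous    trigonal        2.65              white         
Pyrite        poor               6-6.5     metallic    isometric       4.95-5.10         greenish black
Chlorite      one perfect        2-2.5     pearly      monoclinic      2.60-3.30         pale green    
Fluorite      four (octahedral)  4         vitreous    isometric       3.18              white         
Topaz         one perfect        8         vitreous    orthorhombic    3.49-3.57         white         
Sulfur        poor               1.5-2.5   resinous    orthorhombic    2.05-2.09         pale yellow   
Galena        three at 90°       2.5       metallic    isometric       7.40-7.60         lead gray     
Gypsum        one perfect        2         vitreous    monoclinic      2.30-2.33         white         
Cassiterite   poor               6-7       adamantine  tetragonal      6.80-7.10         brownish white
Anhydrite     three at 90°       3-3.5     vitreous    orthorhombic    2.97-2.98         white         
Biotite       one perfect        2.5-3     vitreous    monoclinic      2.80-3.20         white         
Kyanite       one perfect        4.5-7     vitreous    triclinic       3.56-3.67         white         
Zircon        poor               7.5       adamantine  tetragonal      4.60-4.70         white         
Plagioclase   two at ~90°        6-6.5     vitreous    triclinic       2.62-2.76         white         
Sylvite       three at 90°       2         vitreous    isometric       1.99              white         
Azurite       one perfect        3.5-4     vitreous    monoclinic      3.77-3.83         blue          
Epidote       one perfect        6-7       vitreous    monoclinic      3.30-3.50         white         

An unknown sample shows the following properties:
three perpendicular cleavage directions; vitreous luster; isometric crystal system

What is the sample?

Sylvite

Three perpendicular cleavage directions — Galena, Anhydrite, Sylvite remain.
Vitreous luster rules out Galena.
Isometric crystal system eliminates Anhydrite.
Sylvite is the sole remaining match.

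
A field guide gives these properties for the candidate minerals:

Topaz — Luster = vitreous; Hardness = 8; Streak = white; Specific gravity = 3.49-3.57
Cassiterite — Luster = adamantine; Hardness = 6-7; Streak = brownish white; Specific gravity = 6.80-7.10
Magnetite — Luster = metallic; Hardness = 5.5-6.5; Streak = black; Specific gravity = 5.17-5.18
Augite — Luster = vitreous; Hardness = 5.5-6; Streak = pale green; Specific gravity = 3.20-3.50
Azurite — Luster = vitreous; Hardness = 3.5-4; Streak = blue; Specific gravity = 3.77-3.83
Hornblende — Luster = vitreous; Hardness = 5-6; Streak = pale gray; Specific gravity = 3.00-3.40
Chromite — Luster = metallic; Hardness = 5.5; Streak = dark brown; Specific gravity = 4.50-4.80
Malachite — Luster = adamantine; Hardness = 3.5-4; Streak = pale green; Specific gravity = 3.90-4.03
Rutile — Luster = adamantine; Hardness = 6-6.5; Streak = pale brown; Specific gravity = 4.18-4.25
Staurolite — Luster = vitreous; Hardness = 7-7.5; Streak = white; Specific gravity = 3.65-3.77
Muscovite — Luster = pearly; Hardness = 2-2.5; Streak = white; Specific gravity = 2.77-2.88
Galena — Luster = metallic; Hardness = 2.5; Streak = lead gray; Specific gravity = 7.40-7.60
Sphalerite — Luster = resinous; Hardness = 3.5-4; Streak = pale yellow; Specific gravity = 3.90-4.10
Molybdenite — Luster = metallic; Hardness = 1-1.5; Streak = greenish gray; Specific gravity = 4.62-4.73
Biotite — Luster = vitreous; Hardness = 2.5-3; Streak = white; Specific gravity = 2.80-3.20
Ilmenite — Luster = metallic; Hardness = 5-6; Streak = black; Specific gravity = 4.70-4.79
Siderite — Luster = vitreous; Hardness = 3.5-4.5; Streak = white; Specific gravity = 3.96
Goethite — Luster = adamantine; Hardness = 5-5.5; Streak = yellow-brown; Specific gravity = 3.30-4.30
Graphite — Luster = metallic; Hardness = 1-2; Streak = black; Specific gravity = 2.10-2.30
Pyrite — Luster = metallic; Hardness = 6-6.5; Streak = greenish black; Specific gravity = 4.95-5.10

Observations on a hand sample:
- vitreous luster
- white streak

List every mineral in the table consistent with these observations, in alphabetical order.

Vitreous luster — narrows the field to Topaz, Augite, Azurite, Hornblende, Staurolite, Biotite, Siderite.
White streak eliminates Augite, Azurite, Hornblende.
The minerals that satisfy all observations are Biotite, Siderite, Staurolite, Topaz.

Biotite, Siderite, Staurolite, Topaz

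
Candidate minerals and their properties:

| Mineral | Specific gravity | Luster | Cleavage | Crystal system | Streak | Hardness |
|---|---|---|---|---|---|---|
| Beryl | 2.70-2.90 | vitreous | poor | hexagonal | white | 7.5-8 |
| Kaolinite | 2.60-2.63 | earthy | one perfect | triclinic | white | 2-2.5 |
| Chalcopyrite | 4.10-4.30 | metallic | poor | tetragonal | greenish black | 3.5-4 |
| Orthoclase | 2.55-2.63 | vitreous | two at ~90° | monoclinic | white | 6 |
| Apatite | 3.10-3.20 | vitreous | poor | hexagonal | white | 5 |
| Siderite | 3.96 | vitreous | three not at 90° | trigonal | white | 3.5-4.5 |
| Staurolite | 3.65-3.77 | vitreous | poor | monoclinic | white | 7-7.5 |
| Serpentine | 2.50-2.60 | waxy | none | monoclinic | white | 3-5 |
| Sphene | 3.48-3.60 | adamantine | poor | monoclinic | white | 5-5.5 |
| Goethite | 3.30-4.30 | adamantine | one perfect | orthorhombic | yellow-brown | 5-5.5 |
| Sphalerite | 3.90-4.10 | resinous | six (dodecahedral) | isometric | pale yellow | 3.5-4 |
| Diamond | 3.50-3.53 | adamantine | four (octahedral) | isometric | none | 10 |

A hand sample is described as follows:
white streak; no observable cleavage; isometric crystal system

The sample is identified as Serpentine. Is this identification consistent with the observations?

White streak — consistent with Serpentine (white streak).
No observable cleavage — consistent with Serpentine (cleavage none).
Isometric crystal system — Serpentine has monoclinic system; which does not match.
The crystal system observation rules out Serpentine.

No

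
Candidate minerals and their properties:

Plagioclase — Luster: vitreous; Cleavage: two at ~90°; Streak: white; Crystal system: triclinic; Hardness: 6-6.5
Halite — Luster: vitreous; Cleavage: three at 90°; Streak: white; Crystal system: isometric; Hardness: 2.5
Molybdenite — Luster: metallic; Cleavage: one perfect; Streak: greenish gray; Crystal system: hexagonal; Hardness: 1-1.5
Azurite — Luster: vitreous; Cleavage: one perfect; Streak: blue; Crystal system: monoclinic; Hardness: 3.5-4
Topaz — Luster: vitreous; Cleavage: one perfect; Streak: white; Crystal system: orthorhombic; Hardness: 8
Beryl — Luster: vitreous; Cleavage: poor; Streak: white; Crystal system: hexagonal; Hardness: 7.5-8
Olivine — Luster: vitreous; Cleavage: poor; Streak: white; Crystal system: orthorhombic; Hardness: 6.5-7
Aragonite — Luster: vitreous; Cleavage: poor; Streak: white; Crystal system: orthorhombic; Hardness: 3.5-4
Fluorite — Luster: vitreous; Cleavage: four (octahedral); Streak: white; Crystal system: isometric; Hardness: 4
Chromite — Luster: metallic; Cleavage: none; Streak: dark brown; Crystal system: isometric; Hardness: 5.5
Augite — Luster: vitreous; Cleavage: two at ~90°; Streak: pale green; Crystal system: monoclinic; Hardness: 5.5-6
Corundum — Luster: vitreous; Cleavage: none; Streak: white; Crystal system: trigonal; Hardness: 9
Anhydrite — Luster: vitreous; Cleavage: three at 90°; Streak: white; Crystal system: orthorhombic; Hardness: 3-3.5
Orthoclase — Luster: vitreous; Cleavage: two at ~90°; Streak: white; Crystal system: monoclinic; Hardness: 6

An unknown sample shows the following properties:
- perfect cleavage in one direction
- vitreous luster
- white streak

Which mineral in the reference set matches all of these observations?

Topaz

Perfect cleavage in one direction — narrows the field to Molybdenite, Azurite, Topaz.
Vitreous luster excludes Molybdenite.
White streak is inconsistent with Azurite.
Only Topaz satisfies all observations.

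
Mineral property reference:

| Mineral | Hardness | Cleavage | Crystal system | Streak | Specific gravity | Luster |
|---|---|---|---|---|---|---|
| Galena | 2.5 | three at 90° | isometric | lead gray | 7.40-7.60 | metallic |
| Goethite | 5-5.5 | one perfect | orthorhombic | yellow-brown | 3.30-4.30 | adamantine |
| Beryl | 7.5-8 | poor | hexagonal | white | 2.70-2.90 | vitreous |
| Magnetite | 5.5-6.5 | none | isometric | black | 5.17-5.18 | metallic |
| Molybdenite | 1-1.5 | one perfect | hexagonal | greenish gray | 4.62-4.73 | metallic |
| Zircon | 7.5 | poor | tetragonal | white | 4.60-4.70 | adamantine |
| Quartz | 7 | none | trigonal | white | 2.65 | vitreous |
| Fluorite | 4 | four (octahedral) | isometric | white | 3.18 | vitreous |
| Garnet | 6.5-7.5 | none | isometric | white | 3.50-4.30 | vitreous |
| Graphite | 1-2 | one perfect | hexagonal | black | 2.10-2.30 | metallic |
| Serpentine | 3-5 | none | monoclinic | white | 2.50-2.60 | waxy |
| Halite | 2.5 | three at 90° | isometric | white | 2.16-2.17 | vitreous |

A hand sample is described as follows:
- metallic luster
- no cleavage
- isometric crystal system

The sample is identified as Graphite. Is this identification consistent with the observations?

Inconsistent

Metallic luster — matches Graphite (metallic luster).
No cleavage — Graphite has cleavage one perfect; which does not match.
Isometric crystal system — Graphite has hexagonal system; which does not match.
2 of the observed properties are inconsistent with Graphite.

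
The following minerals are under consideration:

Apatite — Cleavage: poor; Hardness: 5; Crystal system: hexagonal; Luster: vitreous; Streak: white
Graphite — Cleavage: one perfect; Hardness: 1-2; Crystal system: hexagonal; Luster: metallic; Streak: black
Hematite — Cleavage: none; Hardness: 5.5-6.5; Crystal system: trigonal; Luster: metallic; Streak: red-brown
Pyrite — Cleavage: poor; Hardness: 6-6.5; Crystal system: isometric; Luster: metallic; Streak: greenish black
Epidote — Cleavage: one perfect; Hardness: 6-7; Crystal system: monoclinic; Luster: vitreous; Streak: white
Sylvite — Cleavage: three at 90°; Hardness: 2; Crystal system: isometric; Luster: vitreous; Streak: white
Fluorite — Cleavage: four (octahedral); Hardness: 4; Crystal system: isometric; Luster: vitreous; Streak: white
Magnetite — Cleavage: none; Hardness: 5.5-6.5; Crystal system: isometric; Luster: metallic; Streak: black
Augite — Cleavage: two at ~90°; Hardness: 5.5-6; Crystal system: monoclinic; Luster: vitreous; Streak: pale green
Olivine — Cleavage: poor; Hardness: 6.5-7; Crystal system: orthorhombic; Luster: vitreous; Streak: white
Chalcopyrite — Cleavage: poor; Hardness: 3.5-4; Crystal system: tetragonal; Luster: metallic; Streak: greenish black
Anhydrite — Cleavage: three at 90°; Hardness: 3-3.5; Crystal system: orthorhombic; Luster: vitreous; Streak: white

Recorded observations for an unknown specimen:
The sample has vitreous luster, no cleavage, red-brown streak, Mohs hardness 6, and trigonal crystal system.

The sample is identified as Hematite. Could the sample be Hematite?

Vitreous luster — Hematite has metallic luster; inconsistent.
No cleavage — matches Hematite (cleavage none).
Red-brown streak — matches Hematite (red-brown streak).
Mohs hardness 6 — matches Hematite (hardness 5.5-6.5).
Trigonal crystal system — matches Hematite (trigonal system).
The luster observation rules out Hematite.

No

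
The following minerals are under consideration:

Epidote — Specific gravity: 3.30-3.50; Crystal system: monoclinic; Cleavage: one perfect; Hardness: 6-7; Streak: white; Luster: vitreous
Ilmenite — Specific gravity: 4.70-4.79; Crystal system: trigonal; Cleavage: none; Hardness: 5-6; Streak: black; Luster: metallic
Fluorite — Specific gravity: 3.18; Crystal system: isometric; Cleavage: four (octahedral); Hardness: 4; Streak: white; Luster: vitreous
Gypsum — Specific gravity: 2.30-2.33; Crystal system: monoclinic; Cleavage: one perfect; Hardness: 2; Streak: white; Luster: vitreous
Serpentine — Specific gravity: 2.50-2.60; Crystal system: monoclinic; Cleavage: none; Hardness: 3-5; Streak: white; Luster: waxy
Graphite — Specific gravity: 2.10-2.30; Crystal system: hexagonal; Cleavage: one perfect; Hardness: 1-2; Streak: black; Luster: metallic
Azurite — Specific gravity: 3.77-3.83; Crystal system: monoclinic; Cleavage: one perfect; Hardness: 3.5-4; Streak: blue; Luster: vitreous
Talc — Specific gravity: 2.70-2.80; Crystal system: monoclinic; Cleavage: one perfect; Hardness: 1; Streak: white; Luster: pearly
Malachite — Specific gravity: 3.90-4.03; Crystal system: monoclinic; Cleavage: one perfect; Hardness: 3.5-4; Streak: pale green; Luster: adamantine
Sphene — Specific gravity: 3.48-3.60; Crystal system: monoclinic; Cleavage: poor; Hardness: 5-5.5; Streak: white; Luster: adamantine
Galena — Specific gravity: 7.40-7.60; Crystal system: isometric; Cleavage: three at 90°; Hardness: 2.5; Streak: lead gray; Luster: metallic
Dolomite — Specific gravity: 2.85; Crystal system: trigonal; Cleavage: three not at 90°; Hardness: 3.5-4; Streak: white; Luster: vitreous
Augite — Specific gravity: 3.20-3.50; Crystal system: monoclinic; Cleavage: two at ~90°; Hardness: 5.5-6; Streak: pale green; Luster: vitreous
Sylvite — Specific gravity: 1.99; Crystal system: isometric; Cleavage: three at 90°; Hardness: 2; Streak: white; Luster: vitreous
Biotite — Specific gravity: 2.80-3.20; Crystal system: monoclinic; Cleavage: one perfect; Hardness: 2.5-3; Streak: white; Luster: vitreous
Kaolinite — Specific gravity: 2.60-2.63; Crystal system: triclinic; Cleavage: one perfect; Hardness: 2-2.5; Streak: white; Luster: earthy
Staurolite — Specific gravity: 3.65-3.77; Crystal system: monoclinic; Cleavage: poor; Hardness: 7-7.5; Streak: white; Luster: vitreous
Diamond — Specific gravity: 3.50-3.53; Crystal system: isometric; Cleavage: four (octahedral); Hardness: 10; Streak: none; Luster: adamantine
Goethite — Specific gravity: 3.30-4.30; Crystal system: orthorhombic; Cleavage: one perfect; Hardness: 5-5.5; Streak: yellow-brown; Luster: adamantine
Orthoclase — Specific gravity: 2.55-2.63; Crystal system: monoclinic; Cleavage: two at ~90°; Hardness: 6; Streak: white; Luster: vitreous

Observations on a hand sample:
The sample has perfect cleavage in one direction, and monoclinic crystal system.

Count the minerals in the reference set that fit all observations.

Perfect cleavage in one direction: leaves Epidote, Gypsum, Graphite, Azurite, Talc, Malachite, Biotite, Kaolinite, Goethite.
Monoclinic crystal system rules out Graphite, Kaolinite, Goethite.
Remaining candidates: Azurite, Biotite, Epidote, Gypsum, Malachite, Talc.
That is 6 minerals.

6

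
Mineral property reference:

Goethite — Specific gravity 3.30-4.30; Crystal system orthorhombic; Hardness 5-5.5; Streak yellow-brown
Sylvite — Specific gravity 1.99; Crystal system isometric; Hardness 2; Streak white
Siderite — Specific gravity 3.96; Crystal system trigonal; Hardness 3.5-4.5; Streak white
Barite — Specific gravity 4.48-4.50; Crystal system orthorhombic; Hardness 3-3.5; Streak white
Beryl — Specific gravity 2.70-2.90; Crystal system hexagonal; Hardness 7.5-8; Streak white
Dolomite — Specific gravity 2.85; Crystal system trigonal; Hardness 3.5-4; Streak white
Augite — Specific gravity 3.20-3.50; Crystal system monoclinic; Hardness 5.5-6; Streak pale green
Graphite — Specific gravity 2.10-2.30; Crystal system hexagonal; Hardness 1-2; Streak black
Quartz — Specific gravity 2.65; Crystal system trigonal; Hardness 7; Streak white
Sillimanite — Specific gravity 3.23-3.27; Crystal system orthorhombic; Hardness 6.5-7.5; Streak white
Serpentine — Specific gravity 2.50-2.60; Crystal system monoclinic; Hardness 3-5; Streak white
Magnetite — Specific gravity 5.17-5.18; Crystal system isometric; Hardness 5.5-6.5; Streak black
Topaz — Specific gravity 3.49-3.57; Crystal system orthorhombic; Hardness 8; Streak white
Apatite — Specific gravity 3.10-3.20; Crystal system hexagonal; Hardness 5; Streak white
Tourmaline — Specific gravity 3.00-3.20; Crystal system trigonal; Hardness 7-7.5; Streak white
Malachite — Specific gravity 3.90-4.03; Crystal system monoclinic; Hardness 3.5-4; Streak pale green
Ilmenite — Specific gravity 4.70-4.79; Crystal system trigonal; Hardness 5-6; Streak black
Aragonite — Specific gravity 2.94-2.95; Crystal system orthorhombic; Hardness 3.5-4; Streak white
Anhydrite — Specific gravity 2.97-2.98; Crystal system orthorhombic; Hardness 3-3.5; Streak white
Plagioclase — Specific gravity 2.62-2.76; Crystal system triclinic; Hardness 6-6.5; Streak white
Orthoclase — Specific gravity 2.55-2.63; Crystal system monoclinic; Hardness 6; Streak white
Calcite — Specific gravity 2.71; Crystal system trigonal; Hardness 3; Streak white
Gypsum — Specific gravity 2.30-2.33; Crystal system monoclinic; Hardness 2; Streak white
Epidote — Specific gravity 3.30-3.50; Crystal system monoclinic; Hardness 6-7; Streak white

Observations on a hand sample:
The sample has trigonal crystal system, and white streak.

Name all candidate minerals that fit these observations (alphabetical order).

Calcite, Dolomite, Quartz, Siderite, Tourmaline

Trigonal crystal system — Siderite, Dolomite, Quartz, Tourmaline, Ilmenite, Calcite remain.
White streak eliminates Ilmenite.
Consistent with every observation: Calcite, Dolomite, Quartz, Siderite, Tourmaline.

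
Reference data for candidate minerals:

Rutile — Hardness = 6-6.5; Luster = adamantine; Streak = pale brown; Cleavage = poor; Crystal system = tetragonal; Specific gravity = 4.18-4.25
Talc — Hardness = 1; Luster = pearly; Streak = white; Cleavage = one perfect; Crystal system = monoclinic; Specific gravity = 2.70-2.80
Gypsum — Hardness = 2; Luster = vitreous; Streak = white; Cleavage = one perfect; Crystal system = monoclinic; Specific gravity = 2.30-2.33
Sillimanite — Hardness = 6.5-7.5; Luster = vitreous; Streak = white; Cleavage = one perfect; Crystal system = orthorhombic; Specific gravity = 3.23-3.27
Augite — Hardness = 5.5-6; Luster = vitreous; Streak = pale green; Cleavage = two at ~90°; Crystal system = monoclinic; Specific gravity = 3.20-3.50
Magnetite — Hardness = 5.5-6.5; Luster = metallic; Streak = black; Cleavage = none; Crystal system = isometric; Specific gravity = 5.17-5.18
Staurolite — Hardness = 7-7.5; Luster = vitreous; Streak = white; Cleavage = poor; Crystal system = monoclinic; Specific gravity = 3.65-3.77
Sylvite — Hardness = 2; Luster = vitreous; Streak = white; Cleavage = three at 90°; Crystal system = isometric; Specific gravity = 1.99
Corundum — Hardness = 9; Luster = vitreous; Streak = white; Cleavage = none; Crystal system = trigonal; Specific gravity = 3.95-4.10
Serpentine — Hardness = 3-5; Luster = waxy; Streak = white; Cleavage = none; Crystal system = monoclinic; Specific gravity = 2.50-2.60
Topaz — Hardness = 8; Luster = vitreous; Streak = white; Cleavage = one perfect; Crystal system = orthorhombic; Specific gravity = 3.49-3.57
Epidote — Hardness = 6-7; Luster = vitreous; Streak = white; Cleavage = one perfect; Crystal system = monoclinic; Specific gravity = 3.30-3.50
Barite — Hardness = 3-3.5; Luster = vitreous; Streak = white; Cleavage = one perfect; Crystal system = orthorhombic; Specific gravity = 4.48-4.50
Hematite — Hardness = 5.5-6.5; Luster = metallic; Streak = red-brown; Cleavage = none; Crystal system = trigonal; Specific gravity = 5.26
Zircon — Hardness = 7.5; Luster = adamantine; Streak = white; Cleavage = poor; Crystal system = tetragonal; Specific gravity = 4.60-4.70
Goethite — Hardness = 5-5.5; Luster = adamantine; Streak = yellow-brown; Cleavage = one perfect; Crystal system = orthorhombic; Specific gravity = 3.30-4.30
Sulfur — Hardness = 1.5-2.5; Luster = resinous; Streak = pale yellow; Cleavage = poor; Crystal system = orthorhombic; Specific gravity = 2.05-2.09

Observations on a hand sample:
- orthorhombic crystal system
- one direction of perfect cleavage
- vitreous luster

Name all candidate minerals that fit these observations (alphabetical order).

Barite, Sillimanite, Topaz

Orthorhombic crystal system: Sillimanite, Topaz, Barite, Goethite, Sulfur remain.
One direction of perfect cleavage excludes Sulfur.
Vitreous luster excludes Goethite.
Consistent with every observation: Barite, Sillimanite, Topaz.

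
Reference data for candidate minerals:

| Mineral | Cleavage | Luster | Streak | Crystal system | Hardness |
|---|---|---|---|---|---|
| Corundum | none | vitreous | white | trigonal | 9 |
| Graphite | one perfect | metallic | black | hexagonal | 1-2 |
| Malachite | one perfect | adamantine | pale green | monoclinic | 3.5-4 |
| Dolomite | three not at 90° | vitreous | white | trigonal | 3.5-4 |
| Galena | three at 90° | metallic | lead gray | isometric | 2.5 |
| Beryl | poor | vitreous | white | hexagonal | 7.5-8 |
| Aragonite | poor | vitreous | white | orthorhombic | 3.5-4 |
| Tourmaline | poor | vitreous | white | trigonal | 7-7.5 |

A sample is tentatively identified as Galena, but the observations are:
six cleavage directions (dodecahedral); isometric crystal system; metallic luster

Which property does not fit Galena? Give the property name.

Six cleavage directions (dodecahedral): Galena has cleavage three at 90° — does not match.
Isometric crystal system: Galena has isometric system — consistent.
Metallic luster: Galena has metallic luster — consistent.
Only the cleavage is inconsistent.

cleavage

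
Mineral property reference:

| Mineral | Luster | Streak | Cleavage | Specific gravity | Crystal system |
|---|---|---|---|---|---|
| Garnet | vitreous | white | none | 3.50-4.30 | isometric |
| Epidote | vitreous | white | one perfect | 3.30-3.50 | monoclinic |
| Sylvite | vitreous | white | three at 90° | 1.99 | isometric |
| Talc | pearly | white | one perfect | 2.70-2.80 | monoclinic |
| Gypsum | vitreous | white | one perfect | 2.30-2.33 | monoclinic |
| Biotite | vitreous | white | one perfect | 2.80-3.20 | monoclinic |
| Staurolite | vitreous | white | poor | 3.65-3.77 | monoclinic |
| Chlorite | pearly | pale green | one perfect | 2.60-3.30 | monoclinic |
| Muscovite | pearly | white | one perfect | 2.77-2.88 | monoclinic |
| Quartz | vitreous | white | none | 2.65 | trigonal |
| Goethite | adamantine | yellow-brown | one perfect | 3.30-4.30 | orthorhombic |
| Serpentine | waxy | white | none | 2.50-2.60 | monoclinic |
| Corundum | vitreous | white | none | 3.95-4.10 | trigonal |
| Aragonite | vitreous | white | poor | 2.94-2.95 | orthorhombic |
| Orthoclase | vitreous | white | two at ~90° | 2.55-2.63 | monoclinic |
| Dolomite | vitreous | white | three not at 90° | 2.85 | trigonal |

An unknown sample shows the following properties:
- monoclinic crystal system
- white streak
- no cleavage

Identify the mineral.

Monoclinic crystal system: narrows the field to Epidote, Talc, Gypsum, Biotite, Staurolite, Chlorite, Muscovite, Serpentine, Orthoclase.
White streak excludes Chlorite.
No cleavage: leaves Serpentine.
The only mineral consistent with every observation is Serpentine.

Serpentine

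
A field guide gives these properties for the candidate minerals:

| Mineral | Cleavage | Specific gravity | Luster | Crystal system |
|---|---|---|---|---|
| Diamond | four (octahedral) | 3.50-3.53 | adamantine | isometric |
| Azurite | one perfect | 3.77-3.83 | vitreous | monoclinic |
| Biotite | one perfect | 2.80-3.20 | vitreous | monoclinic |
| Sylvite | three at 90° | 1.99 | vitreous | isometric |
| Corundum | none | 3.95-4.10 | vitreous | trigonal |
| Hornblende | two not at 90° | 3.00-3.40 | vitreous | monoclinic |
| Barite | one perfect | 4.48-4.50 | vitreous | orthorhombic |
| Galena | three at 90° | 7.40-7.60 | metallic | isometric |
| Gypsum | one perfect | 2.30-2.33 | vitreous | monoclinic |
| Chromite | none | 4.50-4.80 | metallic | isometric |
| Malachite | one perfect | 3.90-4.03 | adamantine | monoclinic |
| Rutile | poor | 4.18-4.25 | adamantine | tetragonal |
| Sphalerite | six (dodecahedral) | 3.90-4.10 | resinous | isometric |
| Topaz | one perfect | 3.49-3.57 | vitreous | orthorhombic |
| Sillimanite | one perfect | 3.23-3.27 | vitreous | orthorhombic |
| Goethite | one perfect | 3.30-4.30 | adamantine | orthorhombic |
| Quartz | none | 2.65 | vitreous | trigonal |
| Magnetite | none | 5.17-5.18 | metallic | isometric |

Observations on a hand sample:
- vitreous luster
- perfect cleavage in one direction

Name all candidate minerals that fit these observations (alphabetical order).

Vitreous luster: Azurite, Biotite, Sylvite, Corundum, Hornblende, Barite, Gypsum, Topaz, Sillimanite, Quartz remain.
Perfect cleavage in one direction is inconsistent with Sylvite, Corundum, Hornblende, Quartz.
The minerals that satisfy all observations are Azurite, Barite, Biotite, Gypsum, Sillimanite, Topaz.

Azurite, Barite, Biotite, Gypsum, Sillimanite, Topaz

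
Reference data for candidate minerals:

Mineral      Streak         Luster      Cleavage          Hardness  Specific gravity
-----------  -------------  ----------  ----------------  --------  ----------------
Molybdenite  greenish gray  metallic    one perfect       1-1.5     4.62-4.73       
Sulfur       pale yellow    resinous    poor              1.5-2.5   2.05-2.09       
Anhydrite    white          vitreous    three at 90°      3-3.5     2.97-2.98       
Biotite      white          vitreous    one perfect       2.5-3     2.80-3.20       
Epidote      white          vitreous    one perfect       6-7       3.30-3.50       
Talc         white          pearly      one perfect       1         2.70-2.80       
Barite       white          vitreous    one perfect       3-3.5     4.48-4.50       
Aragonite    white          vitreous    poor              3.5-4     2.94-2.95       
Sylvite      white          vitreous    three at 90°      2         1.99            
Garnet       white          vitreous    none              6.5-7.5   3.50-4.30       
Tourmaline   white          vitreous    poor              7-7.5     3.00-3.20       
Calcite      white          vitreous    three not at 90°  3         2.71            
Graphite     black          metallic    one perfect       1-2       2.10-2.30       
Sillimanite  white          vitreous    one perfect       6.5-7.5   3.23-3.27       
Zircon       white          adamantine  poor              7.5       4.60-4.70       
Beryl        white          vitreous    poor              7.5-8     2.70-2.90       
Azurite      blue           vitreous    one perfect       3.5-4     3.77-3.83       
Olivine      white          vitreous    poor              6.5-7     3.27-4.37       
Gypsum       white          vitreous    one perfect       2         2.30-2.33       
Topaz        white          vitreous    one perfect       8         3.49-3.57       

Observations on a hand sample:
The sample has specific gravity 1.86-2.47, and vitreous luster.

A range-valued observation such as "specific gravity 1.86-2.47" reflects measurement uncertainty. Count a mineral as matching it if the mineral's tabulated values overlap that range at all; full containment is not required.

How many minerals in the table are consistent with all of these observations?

2

Specific gravity 1.86-2.47 — leaves Sulfur, Sylvite, Graphite, Gypsum.
Vitreous luster rules out Sulfur, Graphite.
Remaining candidates: Gypsum, Sylvite.
That is 2 minerals.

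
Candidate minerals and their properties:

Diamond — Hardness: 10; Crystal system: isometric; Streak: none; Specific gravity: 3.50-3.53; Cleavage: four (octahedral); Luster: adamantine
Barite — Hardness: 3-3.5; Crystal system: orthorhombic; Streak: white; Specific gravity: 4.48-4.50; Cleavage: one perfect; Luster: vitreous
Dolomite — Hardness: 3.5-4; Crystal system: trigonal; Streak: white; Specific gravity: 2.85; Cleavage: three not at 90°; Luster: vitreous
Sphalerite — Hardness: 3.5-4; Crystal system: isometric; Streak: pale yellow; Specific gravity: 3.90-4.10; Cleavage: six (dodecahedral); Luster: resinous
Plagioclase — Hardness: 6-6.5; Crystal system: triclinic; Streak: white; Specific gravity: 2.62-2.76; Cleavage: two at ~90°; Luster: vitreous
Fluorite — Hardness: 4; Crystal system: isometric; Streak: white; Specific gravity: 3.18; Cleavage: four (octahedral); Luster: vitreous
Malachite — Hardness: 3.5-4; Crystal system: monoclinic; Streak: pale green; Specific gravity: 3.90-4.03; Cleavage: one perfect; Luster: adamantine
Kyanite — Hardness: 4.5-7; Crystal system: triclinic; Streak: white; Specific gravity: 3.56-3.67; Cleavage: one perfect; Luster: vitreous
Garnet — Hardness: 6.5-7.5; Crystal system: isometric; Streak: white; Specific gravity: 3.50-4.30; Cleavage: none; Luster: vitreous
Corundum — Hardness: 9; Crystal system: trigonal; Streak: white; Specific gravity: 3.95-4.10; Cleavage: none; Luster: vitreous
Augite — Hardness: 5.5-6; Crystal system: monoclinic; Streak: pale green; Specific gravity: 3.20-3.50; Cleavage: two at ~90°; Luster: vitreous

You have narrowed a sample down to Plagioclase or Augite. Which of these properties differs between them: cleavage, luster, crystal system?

Cleavage: both two at ~90° — identical.
Luster: both vitreous — identical.
Crystal system: Plagioclase triclinic, Augite monoclinic — distinct.
Crystal system is the diagnostic property here.

crystal system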